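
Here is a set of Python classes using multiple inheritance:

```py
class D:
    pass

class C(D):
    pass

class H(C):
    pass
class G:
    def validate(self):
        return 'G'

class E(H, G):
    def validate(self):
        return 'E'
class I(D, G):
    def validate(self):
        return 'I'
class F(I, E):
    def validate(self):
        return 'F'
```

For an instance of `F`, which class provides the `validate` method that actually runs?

F

L[F] = F + merge(L[I], L[E], [I E])
  take I:  [I D G object] + [E H C D G object] + [I E]
  take E:  [D G object] + [E H C D G object] + [E]
  take H:  [D G object] + [H C D G object]
  take C:  [D G object] + [C D G object]
  take D:  [D G object] + [D G object]
  take G:  [G object] + [G object]
  take object:  [object] + [object]
MRO: F I E H C D G object
validate is defined in: E, F, G, I. First along the MRO is F.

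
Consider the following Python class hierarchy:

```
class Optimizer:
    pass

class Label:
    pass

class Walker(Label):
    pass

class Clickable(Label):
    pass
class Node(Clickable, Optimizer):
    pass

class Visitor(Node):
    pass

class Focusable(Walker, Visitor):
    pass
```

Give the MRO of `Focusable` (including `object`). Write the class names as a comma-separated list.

L[Focusable] = Focusable + merge(L[Walker], L[Visitor], [Walker Visitor])
  take Walker:  [Walker Label object] + [Visitor Node Clickable Label Optimizer object] + [Walker Visitor]
  take Visitor:  [Label object] + [Visitor Node Clickable Label Optimizer object] + [Visitor]
  take Node:  [Label object] + [Node Clickable Label Optimizer object]
  take Clickable:  [Label object] + [Clickable Label Optimizer object]
  take Label:  [Label object] + [Label Optimizer object]
  take Optimizer:  [object] + [Optimizer object]
  take object:  [object] + [object]

Focusable, Walker, Visitor, Node, Clickable, Label, Optimizer, object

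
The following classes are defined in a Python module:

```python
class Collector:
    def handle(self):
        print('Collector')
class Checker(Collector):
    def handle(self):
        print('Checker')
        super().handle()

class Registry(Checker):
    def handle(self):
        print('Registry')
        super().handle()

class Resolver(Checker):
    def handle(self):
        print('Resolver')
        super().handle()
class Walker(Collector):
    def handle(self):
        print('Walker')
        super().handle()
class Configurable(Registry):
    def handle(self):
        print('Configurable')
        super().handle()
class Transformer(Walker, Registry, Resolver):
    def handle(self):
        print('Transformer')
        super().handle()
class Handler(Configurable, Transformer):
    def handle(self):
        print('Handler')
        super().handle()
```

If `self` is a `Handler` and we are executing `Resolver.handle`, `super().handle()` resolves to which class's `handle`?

Checker

L[Handler] = Handler + merge(L[Configurable], L[Transformer], [Configurable Transformer])
  take Configurable:  [Configurable Registry Checker Collector object] + [Transformer Walker Registry Resolver Checker Collector object] + [Configurable Transformer]
  take Transformer:  [Registry Checker Collector object] + [Transformer Walker Registry Resolver Checker Collector object] + [Transformer]
  take Walker:  [Registry Checker Collector object] + [Walker Registry Resolver Checker Collector object]
  take Registry:  [Registry Checker Collector object] + [Registry Resolver Checker Collector object]
  take Resolver:  [Checker Collector object] + [Resolver Checker Collector object]
  take Checker:  [Checker Collector object] + [Checker Collector object]
  take Collector:  [Collector object] + [Collector object]
  take object:  [object] + [object]
MRO: Handler Configurable Transformer Walker Registry Resolver Checker Collector object
super() in Resolver.handle on a Handler instance goes to the class after Resolver in Handler's MRO: Checker.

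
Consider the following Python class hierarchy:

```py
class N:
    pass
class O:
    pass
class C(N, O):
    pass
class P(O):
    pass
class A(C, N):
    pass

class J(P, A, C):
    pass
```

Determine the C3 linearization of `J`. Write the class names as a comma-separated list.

J, P, A, C, N, O, object

L[J] = J + merge(L[P], L[A], L[C], [P A C])
  take P:  [P O object] + [A C N O object] + [C N O object] + [P A C]
  take A:  [O object] + [A C N O object] + [C N O object] + [A C]
  take C:  [O object] + [C N O object] + [C N O object] + [C]
  take N:  [O object] + [N O object] + [N O object]
  take O:  [O object] + [O object] + [O object]
  take object:  [object] + [object] + [object]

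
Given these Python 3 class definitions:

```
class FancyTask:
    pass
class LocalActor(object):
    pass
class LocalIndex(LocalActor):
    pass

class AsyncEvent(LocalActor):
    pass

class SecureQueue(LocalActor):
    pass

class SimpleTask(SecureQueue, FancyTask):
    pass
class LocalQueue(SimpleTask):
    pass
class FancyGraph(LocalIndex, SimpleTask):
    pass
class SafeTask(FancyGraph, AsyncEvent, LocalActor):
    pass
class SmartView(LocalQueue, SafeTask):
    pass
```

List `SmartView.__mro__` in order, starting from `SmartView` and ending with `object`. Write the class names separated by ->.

SmartView -> LocalQueue -> SafeTask -> FancyGraph -> LocalIndex -> SimpleTask -> SecureQueue -> AsyncEvent -> LocalActor -> FancyTask -> object

L[SmartView] = SmartView + merge(L[LocalQueue], L[SafeTask], [LocalQueue SafeTask])
  take LocalQueue:  [LocalQueue SimpleTask SecureQueue LocalActor FancyTask object] + [SafeTask FancyGraph LocalIndex SimpleTask SecureQueue AsyncEvent LocalActor FancyTask object] + [LocalQueue SafeTask]
  take SafeTask:  [SimpleTask SecureQueue LocalActor FancyTask object] + [SafeTask FancyGraph LocalIndex SimpleTask SecureQueue AsyncEvent LocalActor FancyTask object] + [SafeTask]
  take FancyGraph:  [SimpleTask SecureQueue LocalActor FancyTask object] + [FancyGraph LocalIndex SimpleTask SecureQueue AsyncEvent LocalActor FancyTask object]
  take LocalIndex:  [SimpleTask SecureQueue LocalActor FancyTask object] + [LocalIndex SimpleTask SecureQueue AsyncEvent LocalActor FancyTask object]
  take SimpleTask:  [SimpleTask SecureQueue LocalActor FancyTask object] + [SimpleTask SecureQueue AsyncEvent LocalActor FancyTask object]
  take SecureQueue:  [SecureQueue LocalActor FancyTask object] + [SecureQueue AsyncEvent LocalActor FancyTask object]
  take AsyncEvent:  [LocalActor FancyTask object] + [AsyncEvent LocalActor FancyTask object]
  take LocalActor:  [LocalActor FancyTask object] + [LocalActor FancyTask object]
  take FancyTask:  [FancyTask object] + [FancyTask object]
  take object:  [object] + [object]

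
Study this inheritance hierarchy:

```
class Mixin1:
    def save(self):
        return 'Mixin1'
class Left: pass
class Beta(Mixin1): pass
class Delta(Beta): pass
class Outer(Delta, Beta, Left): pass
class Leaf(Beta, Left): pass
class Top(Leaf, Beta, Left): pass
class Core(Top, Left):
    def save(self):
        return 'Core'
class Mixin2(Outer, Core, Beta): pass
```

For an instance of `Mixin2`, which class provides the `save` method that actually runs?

Core

L[Mixin2] = Mixin2 + merge(L[Outer], L[Core], L[Beta], [Outer Core Beta])
  take Outer:  [Outer Delta Beta Mixin1 Left object] + [Core Top Leaf Beta Mixin1 Left object] + [Beta Mixin1 object] + [Outer Core Beta]
  take Delta:  [Delta Beta Mixin1 Left object] + [Core Top Leaf Beta Mixin1 Left object] + [Beta Mixin1 object] + [Core Beta]
  take Core:  [Beta Mixin1 Left object] + [Core Top Leaf Beta Mixin1 Left object] + [Beta Mixin1 object] + [Core Beta]
  take Top:  [Beta Mixin1 Left object] + [Top Leaf Beta Mixin1 Left object] + [Beta Mixin1 object] + [Beta]
  take Leaf:  [Beta Mixin1 Left object] + [Leaf Beta Mixin1 Left object] + [Beta Mixin1 object] + [Beta]
  take Beta:  [Beta Mixin1 Left object] + [Beta Mixin1 Left object] + [Beta Mixin1 object] + [Beta]
  take Mixin1:  [Mixin1 Left object] + [Mixin1 Left object] + [Mixin1 object]
  take Left:  [Left object] + [Left object] + [object]
  take object:  [object] + [object] + [object]
MRO: Mixin2 Outer Delta Core Top Leaf Beta Mixin1 Left object
save is defined in: Core, Mixin1. First along the MRO is Core.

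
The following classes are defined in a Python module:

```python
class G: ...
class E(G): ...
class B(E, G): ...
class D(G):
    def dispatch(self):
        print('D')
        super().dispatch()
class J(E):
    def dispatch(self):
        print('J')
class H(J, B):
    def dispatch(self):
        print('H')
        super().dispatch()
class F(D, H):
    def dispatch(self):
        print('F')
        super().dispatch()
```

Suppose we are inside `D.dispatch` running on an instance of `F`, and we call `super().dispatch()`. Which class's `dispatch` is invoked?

L[F] = F + merge(L[D], L[H], [D H])
  take D:  [D G object] + [H J B E G object] + [D H]
  take H:  [G object] + [H J B E G object] + [H]
  take J:  [G object] + [J B E G object]
  take B:  [G object] + [B E G object]
  take E:  [G object] + [E G object]
  take G:  [G object] + [G object]
  take object:  [object] + [object]
MRO: F D H J B E G object
super() in D.dispatch on a F instance goes to the class after D in F's MRO: H.

H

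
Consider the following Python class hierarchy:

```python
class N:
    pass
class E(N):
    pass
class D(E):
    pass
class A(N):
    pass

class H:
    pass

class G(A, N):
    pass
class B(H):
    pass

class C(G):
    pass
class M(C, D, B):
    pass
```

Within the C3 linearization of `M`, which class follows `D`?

E

L[M] = M + merge(L[C], L[D], L[B], [C D B])
  take C:  [C G A N object] + [D E N object] + [B H object] + [C D B]
  take G:  [G A N object] + [D E N object] + [B H object] + [D B]
  take A:  [A N object] + [D E N object] + [B H object] + [D B]
  take D:  [N object] + [D E N object] + [B H object] + [D B]
  take E:  [N object] + [E N object] + [B H object] + [B]
  take N:  [N object] + [N object] + [B H object] + [B]
  take B:  [object] + [object] + [B H object] + [B]
  take H:  [object] + [object] + [H object]
  take object:  [object] + [object] + [object]
MRO: M C G A D E N B H object
D is at position 4; next is E.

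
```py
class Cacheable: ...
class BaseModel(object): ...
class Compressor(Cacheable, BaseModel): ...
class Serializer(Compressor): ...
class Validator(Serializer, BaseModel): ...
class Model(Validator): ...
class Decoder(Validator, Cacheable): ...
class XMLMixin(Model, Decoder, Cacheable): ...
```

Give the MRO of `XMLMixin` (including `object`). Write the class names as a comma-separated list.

XMLMixin, Model, Decoder, Validator, Serializer, Compressor, Cacheable, BaseModel, object

L[XMLMixin] = XMLMixin + merge(L[Model], L[Decoder], L[Cacheable], [Model Decoder Cacheable])
  take Model:  [Model Validator Serializer Compressor Cacheable BaseModel object] + [Decoder Validator Serializer Compressor Cacheable BaseModel object] + [Cacheable object] + [Model Decoder Cacheable]
  take Decoder:  [Validator Serializer Compressor Cacheable BaseModel object] + [Decoder Validator Serializer Compressor Cacheable BaseModel object] + [Cacheable object] + [Decoder Cacheable]
  take Validator:  [Validator Serializer Compressor Cacheable BaseModel object] + [Validator Serializer Compressor Cacheable BaseModel object] + [Cacheable object] + [Cacheable]
  take Serializer:  [Serializer Compressor Cacheable BaseModel object] + [Serializer Compressor Cacheable BaseModel object] + [Cacheable object] + [Cacheable]
  take Compressor:  [Compressor Cacheable BaseModel object] + [Compressor Cacheable BaseModel object] + [Cacheable object] + [Cacheable]
  take Cacheable:  [Cacheable BaseModel object] + [Cacheable BaseModel object] + [Cacheable object] + [Cacheable]
  take BaseModel:  [BaseModel object] + [BaseModel object] + [object]
  take object:  [object] + [object] + [object]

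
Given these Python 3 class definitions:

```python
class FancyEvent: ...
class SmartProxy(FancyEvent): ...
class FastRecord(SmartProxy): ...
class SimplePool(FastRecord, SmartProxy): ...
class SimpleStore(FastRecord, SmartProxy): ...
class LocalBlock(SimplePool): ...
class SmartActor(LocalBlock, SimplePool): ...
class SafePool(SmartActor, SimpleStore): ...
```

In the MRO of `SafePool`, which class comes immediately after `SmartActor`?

LocalBlock

L[SafePool] = SafePool + merge(L[SmartActor], L[SimpleStore], [SmartActor SimpleStore])
  take SmartActor:  [SmartActor LocalBlock SimplePool FastRecord SmartProxy FancyEvent object] + [SimpleStore FastRecord SmartProxy FancyEvent object] + [SmartActor SimpleStore]
  take LocalBlock:  [LocalBlock SimplePool FastRecord SmartProxy FancyEvent object] + [SimpleStore FastRecord SmartProxy FancyEvent object] + [SimpleStore]
  take SimplePool:  [SimplePool FastRecord SmartProxy FancyEvent object] + [SimpleStore FastRecord SmartProxy FancyEvent object] + [SimpleStore]
  take SimpleStore:  [FastRecord SmartProxy FancyEvent object] + [SimpleStore FastRecord SmartProxy FancyEvent object] + [SimpleStore]
  take FastRecord:  [FastRecord SmartProxy FancyEvent object] + [FastRecord SmartProxy FancyEvent object]
  take SmartProxy:  [SmartProxy FancyEvent object] + [SmartProxy FancyEvent object]
  take FancyEvent:  [FancyEvent object] + [FancyEvent object]
  take object:  [object] + [object]
MRO: SafePool SmartActor LocalBlock SimplePool SimpleStore FastRecord SmartProxy FancyEvent object
SmartActor is at position 1; next is LocalBlock.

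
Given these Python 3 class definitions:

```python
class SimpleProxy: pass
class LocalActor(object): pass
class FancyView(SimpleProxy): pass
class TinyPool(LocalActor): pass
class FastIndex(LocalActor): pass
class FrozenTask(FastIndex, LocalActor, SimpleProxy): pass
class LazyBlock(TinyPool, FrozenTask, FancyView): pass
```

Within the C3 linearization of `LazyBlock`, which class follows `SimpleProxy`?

L[LazyBlock] = LazyBlock + merge(L[TinyPool], L[FrozenTask], L[FancyView], [TinyPool FrozenTask FancyView])
  take TinyPool:  [TinyPool LocalActor object] + [FrozenTask FastIndex LocalActor SimpleProxy object] + [FancyView SimpleProxy object] + [TinyPool FrozenTask FancyView]
  take FrozenTask:  [LocalActor object] + [FrozenTask FastIndex LocalActor SimpleProxy object] + [FancyView SimpleProxy object] + [FrozenTask FancyView]
  take FastIndex:  [LocalActor object] + [FastIndex LocalActor SimpleProxy object] + [FancyView SimpleProxy object] + [FancyView]
  take LocalActor:  [LocalActor object] + [LocalActor SimpleProxy object] + [FancyView SimpleProxy object] + [FancyView]
  take FancyView:  [object] + [SimpleProxy object] + [FancyView SimpleProxy object] + [FancyView]
  take SimpleProxy:  [object] + [SimpleProxy object] + [SimpleProxy object]
  take object:  [object] + [object] + [object]
MRO: LazyBlock TinyPool FrozenTask FastIndex LocalActor FancyView SimpleProxy object
SimpleProxy is at position 6; next is object.

object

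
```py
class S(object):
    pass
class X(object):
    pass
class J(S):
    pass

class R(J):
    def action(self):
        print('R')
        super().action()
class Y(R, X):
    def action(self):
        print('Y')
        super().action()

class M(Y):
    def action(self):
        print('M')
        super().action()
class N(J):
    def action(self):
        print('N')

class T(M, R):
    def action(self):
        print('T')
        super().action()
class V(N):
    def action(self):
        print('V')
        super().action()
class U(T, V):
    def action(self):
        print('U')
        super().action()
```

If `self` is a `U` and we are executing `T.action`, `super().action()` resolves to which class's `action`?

M

L[U] = U + merge(L[T], L[V], [T V])
  take T:  [T M Y R J S X object] + [V N J S object] + [T V]
  take M:  [M Y R J S X object] + [V N J S object] + [V]
  take Y:  [Y R J S X object] + [V N J S object] + [V]
  take R:  [R J S X object] + [V N J S object] + [V]
  take V:  [J S X object] + [V N J S object] + [V]
  take N:  [J S X object] + [N J S object]
  take J:  [J S X object] + [J S object]
  take S:  [S X object] + [S object]
  take X:  [X object] + [object]
  take object:  [object] + [object]
MRO: U T M Y R V N J S X object
super() in T.action on a U instance goes to the class after T in U's MRO: M.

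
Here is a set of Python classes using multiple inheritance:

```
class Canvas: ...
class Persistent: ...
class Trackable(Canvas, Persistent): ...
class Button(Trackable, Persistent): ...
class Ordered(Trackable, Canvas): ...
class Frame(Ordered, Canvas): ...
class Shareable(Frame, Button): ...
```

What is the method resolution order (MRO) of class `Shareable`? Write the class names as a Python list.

L[Shareable] = Shareable + merge(L[Frame], L[Button], [Frame Button])
  take Frame:  [Frame Ordered Trackable Canvas Persistent object] + [Button Trackable Canvas Persistent object] + [Frame Button]
  take Ordered:  [Ordered Trackable Canvas Persistent object] + [Button Trackable Canvas Persistent object] + [Button]
  take Button:  [Trackable Canvas Persistent object] + [Button Trackable Canvas Persistent object] + [Button]
  take Trackable:  [Trackable Canvas Persistent object] + [Trackable Canvas Persistent object]
  take Canvas:  [Canvas Persistent object] + [Canvas Persistent object]
  take Persistent:  [Persistent object] + [Persistent object]
  take object:  [object] + [object]

[Shareable, Frame, Ordered, Button, Trackable, Canvas, Persistent, object]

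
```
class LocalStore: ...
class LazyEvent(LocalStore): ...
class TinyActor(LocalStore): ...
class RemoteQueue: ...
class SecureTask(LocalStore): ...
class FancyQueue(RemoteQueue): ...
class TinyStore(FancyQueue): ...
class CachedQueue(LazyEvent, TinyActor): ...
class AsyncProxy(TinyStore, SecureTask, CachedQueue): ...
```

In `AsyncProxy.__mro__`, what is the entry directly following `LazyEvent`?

L[AsyncProxy] = AsyncProxy + merge(L[TinyStore], L[SecureTask], L[CachedQueue], [TinyStore SecureTask CachedQueue])
  take TinyStore:  [TinyStore FancyQueue RemoteQueue object] + [SecureTask LocalStore object] + [CachedQueue LazyEvent TinyActor LocalStore object] + [TinyStore SecureTask CachedQueue]
  take FancyQueue:  [FancyQueue RemoteQueue object] + [SecureTask LocalStore object] + [CachedQueue LazyEvent TinyActor LocalStore object] + [SecureTask CachedQueue]
  take RemoteQueue:  [RemoteQueue object] + [SecureTask LocalStore object] + [CachedQueue LazyEvent TinyActor LocalStore object] + [SecureTask CachedQueue]
  take SecureTask:  [object] + [SecureTask LocalStore object] + [CachedQueue LazyEvent TinyActor LocalStore object] + [SecureTask CachedQueue]
  take CachedQueue:  [object] + [LocalStore object] + [CachedQueue LazyEvent TinyActor LocalStore object] + [CachedQueue]
  take LazyEvent:  [object] + [LocalStore object] + [LazyEvent TinyActor LocalStore object]
  take TinyActor:  [object] + [LocalStore object] + [TinyActor LocalStore object]
  take LocalStore:  [object] + [LocalStore object] + [LocalStore object]
  take object:  [object] + [object] + [object]
MRO: AsyncProxy TinyStore FancyQueue RemoteQueue SecureTask CachedQueue LazyEvent TinyActor LocalStore object
LazyEvent is at position 6; next is TinyActor.

TinyActor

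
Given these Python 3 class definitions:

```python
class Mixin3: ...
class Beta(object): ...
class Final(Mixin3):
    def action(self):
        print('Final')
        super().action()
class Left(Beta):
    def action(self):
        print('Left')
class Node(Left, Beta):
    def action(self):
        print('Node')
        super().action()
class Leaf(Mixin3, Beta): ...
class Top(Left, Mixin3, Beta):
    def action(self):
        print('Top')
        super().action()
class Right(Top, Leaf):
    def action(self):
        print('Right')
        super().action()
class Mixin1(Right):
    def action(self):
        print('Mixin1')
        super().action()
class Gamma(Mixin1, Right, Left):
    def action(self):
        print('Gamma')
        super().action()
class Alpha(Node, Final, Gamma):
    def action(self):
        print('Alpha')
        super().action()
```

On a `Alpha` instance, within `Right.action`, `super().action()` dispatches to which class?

Top

L[Alpha] = Alpha + merge(L[Node], L[Final], L[Gamma], [Node Final Gamma])
  take Node:  [Node Left Beta object] + [Final Mixin3 object] + [Gamma Mixin1 Right Top Left Leaf Mixin3 Beta object] + [Node Final Gamma]
  take Final:  [Left Beta object] + [Final Mixin3 object] + [Gamma Mixin1 Right Top Left Leaf Mixin3 Beta object] + [Final Gamma]
  take Gamma:  [Left Beta object] + [Mixin3 object] + [Gamma Mixin1 Right Top Left Leaf Mixin3 Beta object] + [Gamma]
  take Mixin1:  [Left Beta object] + [Mixin3 object] + [Mixin1 Right Top Left Leaf Mixin3 Beta object]
  take Right:  [Left Beta object] + [Mixin3 object] + [Right Top Left Leaf Mixin3 Beta object]
  take Top:  [Left Beta object] + [Mixin3 object] + [Top Left Leaf Mixin3 Beta object]
  take Left:  [Left Beta object] + [Mixin3 object] + [Left Leaf Mixin3 Beta object]
  take Leaf:  [Beta object] + [Mixin3 object] + [Leaf Mixin3 Beta object]
  take Mixin3:  [Beta object] + [Mixin3 object] + [Mixin3 Beta object]
  take Beta:  [Beta object] + [object] + [Beta object]
  take object:  [object] + [object] + [object]
MRO: Alpha Node Final Gamma Mixin1 Right Top Left Leaf Mixin3 Beta object
super() in Right.action on a Alpha instance goes to the class after Right in Alpha's MRO: Top.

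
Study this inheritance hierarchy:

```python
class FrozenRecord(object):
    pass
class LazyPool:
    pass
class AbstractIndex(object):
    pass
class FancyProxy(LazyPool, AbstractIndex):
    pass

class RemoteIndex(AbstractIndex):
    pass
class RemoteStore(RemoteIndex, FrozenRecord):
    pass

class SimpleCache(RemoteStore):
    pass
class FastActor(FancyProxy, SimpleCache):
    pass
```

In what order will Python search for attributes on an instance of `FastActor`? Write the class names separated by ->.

L[FastActor] = FastActor + merge(L[FancyProxy], L[SimpleCache], [FancyProxy SimpleCache])
  take FancyProxy:  [FancyProxy LazyPool AbstractIndex object] + [SimpleCache RemoteStore RemoteIndex AbstractIndex FrozenRecord object] + [FancyProxy SimpleCache]
  take LazyPool:  [LazyPool AbstractIndex object] + [SimpleCache RemoteStore RemoteIndex AbstractIndex FrozenRecord object] + [SimpleCache]
  take SimpleCache:  [AbstractIndex object] + [SimpleCache RemoteStore RemoteIndex AbstractIndex FrozenRecord object] + [SimpleCache]
  take RemoteStore:  [AbstractIndex object] + [RemoteStore RemoteIndex AbstractIndex FrozenRecord object]
  take RemoteIndex:  [AbstractIndex object] + [RemoteIndex AbstractIndex FrozenRecord object]
  take AbstractIndex:  [AbstractIndex object] + [AbstractIndex FrozenRecord object]
  take FrozenRecord:  [object] + [FrozenRecord object]
  take object:  [object] + [object]

FastActor -> FancyProxy -> LazyPool -> SimpleCache -> RemoteStore -> RemoteIndex -> AbstractIndex -> FrozenRecord -> object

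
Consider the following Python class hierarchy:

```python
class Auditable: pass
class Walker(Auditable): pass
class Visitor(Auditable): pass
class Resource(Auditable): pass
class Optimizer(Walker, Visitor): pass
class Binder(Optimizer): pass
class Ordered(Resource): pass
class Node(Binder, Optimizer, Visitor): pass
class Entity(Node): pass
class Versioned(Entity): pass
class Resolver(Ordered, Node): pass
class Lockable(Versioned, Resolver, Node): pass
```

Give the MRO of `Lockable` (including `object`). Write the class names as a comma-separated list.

L[Lockable] = Lockable + merge(L[Versioned], L[Resolver], L[Node], [Versioned Resolver Node])
  take Versioned:  [Versioned Entity Node Binder Optimizer Walker Visitor Auditable object] + [Resolver Ordered Resource Node Binder Optimizer Walker Visitor Auditable object] + [Node Binder Optimizer Walker Visitor Auditable object] + [Versioned Resolver Node]
  take Entity:  [Entity Node Binder Optimizer Walker Visitor Auditable object] + [Resolver Ordered Resource Node Binder Optimizer Walker Visitor Auditable object] + [Node Binder Optimizer Walker Visitor Auditable object] + [Resolver Node]
  take Resolver:  [Node Binder Optimizer Walker Visitor Auditable object] + [Resolver Ordered Resource Node Binder Optimizer Walker Visitor Auditable object] + [Node Binder Optimizer Walker Visitor Auditable object] + [Resolver Node]
  take Ordered:  [Node Binder Optimizer Walker Visitor Auditable object] + [Ordered Resource Node Binder Optimizer Walker Visitor Auditable object] + [Node Binder Optimizer Walker Visitor Auditable object] + [Node]
  take Resource:  [Node Binder Optimizer Walker Visitor Auditable object] + [Resource Node Binder Optimizer Walker Visitor Auditable object] + [Node Binder Optimizer Walker Visitor Auditable object] + [Node]
  take Node:  [Node Binder Optimizer Walker Visitor Auditable object] + [Node Binder Optimizer Walker Visitor Auditable object] + [Node Binder Optimizer Walker Visitor Auditable object] + [Node]
  take Binder:  [Binder Optimizer Walker Visitor Auditable object] + [Binder Optimizer Walker Visitor Auditable object] + [Binder Optimizer Walker Visitor Auditable object]
  take Optimizer:  [Optimizer Walker Visitor Auditable object] + [Optimizer Walker Visitor Auditable object] + [Optimizer Walker Visitor Auditable object]
  take Walker:  [Walker Visitor Auditable object] + [Walker Visitor Auditable object] + [Walker Visitor Auditable object]
  take Visitor:  [Visitor Auditable object] + [Visitor Auditable object] + [Visitor Auditable object]
  take Auditable:  [Auditable object] + [Auditable object] + [Auditable object]
  take object:  [object] + [object] + [object]

Lockable, Versioned, Entity, Resolver, Ordered, Resource, Node, Binder, Optimizer, Walker, Visitor, Auditable, object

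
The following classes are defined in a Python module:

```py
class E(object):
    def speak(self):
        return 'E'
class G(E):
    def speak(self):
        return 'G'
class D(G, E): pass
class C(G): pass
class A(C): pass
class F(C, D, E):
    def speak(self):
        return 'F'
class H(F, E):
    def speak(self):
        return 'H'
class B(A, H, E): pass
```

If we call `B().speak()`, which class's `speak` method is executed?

H

L[B] = B + merge(L[A], L[H], L[E], [A H E])
  take A:  [A C G E object] + [H F C D G E object] + [E object] + [A H E]
  take H:  [C G E object] + [H F C D G E object] + [E object] + [H E]
  take F:  [C G E object] + [F C D G E object] + [E object] + [E]
  take C:  [C G E object] + [C D G E object] + [E object] + [E]
  take D:  [G E object] + [D G E object] + [E object] + [E]
  take G:  [G E object] + [G E object] + [E object] + [E]
  take E:  [E object] + [E object] + [E object] + [E]
  take object:  [object] + [object] + [object]
MRO: B A H F C D G E object
speak is defined in: E, F, G, H. First along the MRO is H.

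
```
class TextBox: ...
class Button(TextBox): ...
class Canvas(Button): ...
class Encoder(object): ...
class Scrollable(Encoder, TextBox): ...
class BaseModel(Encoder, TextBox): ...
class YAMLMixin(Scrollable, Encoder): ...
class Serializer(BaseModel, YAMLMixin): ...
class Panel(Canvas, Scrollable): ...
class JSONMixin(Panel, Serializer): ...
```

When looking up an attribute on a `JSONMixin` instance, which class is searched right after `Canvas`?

Button

L[JSONMixin] = JSONMixin + merge(L[Panel], L[Serializer], [Panel Serializer])
  take Panel:  [Panel Canvas Button Scrollable Encoder TextBox object] + [Serializer BaseModel YAMLMixin Scrollable Encoder TextBox object] + [Panel Serializer]
  take Canvas:  [Canvas Button Scrollable Encoder TextBox object] + [Serializer BaseModel YAMLMixin Scrollable Encoder TextBox object] + [Serializer]
  take Button:  [Button Scrollable Encoder TextBox object] + [Serializer BaseModel YAMLMixin Scrollable Encoder TextBox object] + [Serializer]
  take Serializer:  [Scrollable Encoder TextBox object] + [Serializer BaseModel YAMLMixin Scrollable Encoder TextBox object] + [Serializer]
  take BaseModel:  [Scrollable Encoder TextBox object] + [BaseModel YAMLMixin Scrollable Encoder TextBox object]
  take YAMLMixin:  [Scrollable Encoder TextBox object] + [YAMLMixin Scrollable Encoder TextBox object]
  take Scrollable:  [Scrollable Encoder TextBox object] + [Scrollable Encoder TextBox object]
  take Encoder:  [Encoder TextBox object] + [Encoder TextBox object]
  take TextBox:  [TextBox object] + [TextBox object]
  take object:  [object] + [object]
MRO: JSONMixin Panel Canvas Button Serializer BaseModel YAMLMixin Scrollable Encoder TextBox object
Canvas is at position 2; next is Button.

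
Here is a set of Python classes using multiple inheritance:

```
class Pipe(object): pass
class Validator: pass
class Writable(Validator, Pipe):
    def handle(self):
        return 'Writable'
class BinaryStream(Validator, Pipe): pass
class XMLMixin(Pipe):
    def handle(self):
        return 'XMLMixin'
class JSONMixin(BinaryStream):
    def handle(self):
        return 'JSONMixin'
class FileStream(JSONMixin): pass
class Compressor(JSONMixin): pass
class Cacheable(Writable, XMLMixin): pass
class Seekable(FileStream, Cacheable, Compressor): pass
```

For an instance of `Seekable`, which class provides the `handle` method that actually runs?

L[Seekable] = Seekable + merge(L[FileStream], L[Cacheable], L[Compressor], [FileStream Cacheable Compressor])
  take FileStream:  [FileStream JSONMixin BinaryStream Validator Pipe object] + [Cacheable Writable Validator XMLMixin Pipe object] + [Compressor JSONMixin BinaryStream Validator Pipe object] + [FileStream Cacheable Compressor]
  take Cacheable:  [JSONMixin BinaryStream Validator Pipe object] + [Cacheable Writable Validator XMLMixin Pipe object] + [Compressor JSONMixin BinaryStream Validator Pipe object] + [Cacheable Compressor]
  take Writable:  [JSONMixin BinaryStream Validator Pipe object] + [Writable Validator XMLMixin Pipe object] + [Compressor JSONMixin BinaryStream Validator Pipe object] + [Compressor]
  take Compressor:  [JSONMixin BinaryStream Validator Pipe object] + [Validator XMLMixin Pipe object] + [Compressor JSONMixin BinaryStream Validator Pipe object] + [Compressor]
  take JSONMixin:  [JSONMixin BinaryStream Validator Pipe object] + [Validator XMLMixin Pipe object] + [JSONMixin BinaryStream Validator Pipe object]
  take BinaryStream:  [BinaryStream Validator Pipe object] + [Validator XMLMixin Pipe object] + [BinaryStream Validator Pipe object]
  take Validator:  [Validator Pipe object] + [Validator XMLMixin Pipe object] + [Validator Pipe object]
  take XMLMixin:  [Pipe object] + [XMLMixin Pipe object] + [Pipe object]
  take Pipe:  [Pipe object] + [Pipe object] + [Pipe object]
  take object:  [object] + [object] + [object]
MRO: Seekable FileStream Cacheable Writable Compressor JSONMixin BinaryStream Validator XMLMixin Pipe object
handle is defined in: JSONMixin, Writable, XMLMixin. First along the MRO is Writable.

Writable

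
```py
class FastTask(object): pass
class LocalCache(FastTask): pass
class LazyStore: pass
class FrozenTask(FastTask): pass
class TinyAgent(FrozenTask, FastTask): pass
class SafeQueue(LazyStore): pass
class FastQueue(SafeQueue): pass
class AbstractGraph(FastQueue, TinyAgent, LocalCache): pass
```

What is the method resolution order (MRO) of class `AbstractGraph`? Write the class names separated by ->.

L[AbstractGraph] = AbstractGraph + merge(L[FastQueue], L[TinyAgent], L[LocalCache], [FastQueue TinyAgent LocalCache])
  take FastQueue:  [FastQueue SafeQueue LazyStore object] + [TinyAgent FrozenTask FastTask object] + [LocalCache FastTask object] + [FastQueue TinyAgent LocalCache]
  take SafeQueue:  [SafeQueue LazyStore object] + [TinyAgent FrozenTask FastTask object] + [LocalCache FastTask object] + [TinyAgent LocalCache]
  take LazyStore:  [LazyStore object] + [TinyAgent FrozenTask FastTask object] + [LocalCache FastTask object] + [TinyAgent LocalCache]
  take TinyAgent:  [object] + [TinyAgent FrozenTask FastTask object] + [LocalCache FastTask object] + [TinyAgent LocalCache]
  take FrozenTask:  [object] + [FrozenTask FastTask object] + [LocalCache FastTask object] + [LocalCache]
  take LocalCache:  [object] + [FastTask object] + [LocalCache FastTask object] + [LocalCache]
  take FastTask:  [object] + [FastTask object] + [FastTask object]
  take object:  [object] + [object] + [object]

AbstractGraph -> FastQueue -> SafeQueue -> LazyStore -> TinyAgent -> FrozenTask -> LocalCache -> FastTask -> object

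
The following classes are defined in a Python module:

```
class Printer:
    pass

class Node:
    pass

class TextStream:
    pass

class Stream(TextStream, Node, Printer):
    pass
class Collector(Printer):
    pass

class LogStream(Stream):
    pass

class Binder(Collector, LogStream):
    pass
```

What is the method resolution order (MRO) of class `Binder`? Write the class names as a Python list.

[Binder, Collector, LogStream, Stream, TextStream, Node, Printer, object]

L[Binder] = Binder + merge(L[Collector], L[LogStream], [Collector LogStream])
  take Collector:  [Collector Printer object] + [LogStream Stream TextStream Node Printer object] + [Collector LogStream]
  take LogStream:  [Printer object] + [LogStream Stream TextStream Node Printer object] + [LogStream]
  take Stream:  [Printer object] + [Stream TextStream Node Printer object]
  take TextStream:  [Printer object] + [TextStream Node Printer object]
  take Node:  [Printer object] + [Node Printer object]
  take Printer:  [Printer object] + [Printer object]
  take object:  [object] + [object]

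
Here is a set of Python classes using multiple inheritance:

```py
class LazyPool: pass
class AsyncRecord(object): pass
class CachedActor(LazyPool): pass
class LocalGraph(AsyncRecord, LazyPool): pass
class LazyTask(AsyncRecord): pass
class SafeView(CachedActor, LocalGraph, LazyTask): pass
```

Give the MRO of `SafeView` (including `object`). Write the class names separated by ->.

L[SafeView] = SafeView + merge(L[CachedActor], L[LocalGraph], L[LazyTask], [CachedActor LocalGraph LazyTask])
  take CachedActor:  [CachedActor LazyPool object] + [LocalGraph AsyncRecord LazyPool object] + [LazyTask AsyncRecord object] + [CachedActor LocalGraph LazyTask]
  take LocalGraph:  [LazyPool object] + [LocalGraph AsyncRecord LazyPool object] + [LazyTask AsyncRecord object] + [LocalGraph LazyTask]
  take LazyTask:  [LazyPool object] + [AsyncRecord LazyPool object] + [LazyTask AsyncRecord object] + [LazyTask]
  take AsyncRecord:  [LazyPool object] + [AsyncRecord LazyPool object] + [AsyncRecord object]
  take LazyPool:  [LazyPool object] + [LazyPool object] + [object]
  take object:  [object] + [object] + [object]

SafeView -> CachedActor -> LocalGraph -> LazyTask -> AsyncRecord -> LazyPool -> object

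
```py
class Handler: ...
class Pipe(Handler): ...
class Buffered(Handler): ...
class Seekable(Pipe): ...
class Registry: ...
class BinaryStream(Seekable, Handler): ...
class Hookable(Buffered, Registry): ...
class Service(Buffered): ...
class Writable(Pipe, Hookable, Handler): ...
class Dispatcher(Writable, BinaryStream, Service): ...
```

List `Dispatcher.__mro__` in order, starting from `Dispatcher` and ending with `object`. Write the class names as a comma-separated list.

L[Dispatcher] = Dispatcher + merge(L[Writable], L[BinaryStream], L[Service], [Writable BinaryStream Service])
  take Writable:  [Writable Pipe Hookable Buffered Handler Registry object] + [BinaryStream Seekable Pipe Handler object] + [Service Buffered Handler object] + [Writable BinaryStream Service]
  take BinaryStream:  [Pipe Hookable Buffered Handler Registry object] + [BinaryStream Seekable Pipe Handler object] + [Service Buffered Handler object] + [BinaryStream Service]
  take Seekable:  [Pipe Hookable Buffered Handler Registry object] + [Seekable Pipe Handler object] + [Service Buffered Handler object] + [Service]
  take Pipe:  [Pipe Hookable Buffered Handler Registry object] + [Pipe Handler object] + [Service Buffered Handler object] + [Service]
  take Hookable:  [Hookable Buffered Handler Registry object] + [Handler object] + [Service Buffered Handler object] + [Service]
  take Service:  [Buffered Handler Registry object] + [Handler object] + [Service Buffered Handler object] + [Service]
  take Buffered:  [Buffered Handler Registry object] + [Handler object] + [Buffered Handler object]
  take Handler:  [Handler Registry object] + [Handler object] + [Handler object]
  take Registry:  [Registry object] + [object] + [object]
  take object:  [object] + [object] + [object]

Dispatcher, Writable, BinaryStream, Seekable, Pipe, Hookable, Service, Buffered, Handler, Registry, object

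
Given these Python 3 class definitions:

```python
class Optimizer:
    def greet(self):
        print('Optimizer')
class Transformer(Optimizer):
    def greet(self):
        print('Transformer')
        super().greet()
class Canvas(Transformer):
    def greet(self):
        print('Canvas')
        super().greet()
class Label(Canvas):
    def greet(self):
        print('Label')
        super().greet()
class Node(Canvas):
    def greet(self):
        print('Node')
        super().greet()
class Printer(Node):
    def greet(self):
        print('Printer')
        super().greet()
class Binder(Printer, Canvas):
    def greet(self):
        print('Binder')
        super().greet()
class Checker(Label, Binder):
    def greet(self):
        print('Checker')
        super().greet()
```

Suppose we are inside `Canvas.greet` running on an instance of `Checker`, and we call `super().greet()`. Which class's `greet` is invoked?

L[Checker] = Checker + merge(L[Label], L[Binder], [Label Binder])
  take Label:  [Label Canvas Transformer Optimizer object] + [Binder Printer Node Canvas Transformer Optimizer object] + [Label Binder]
  take Binder:  [Canvas Transformer Optimizer object] + [Binder Printer Node Canvas Transformer Optimizer object] + [Binder]
  take Printer:  [Canvas Transformer Optimizer object] + [Printer Node Canvas Transformer Optimizer object]
  take Node:  [Canvas Transformer Optimizer object] + [Node Canvas Transformer Optimizer object]
  take Canvas:  [Canvas Transformer Optimizer object] + [Canvas Transformer Optimizer object]
  take Transformer:  [Transformer Optimizer object] + [Transformer Optimizer object]
  take Optimizer:  [Optimizer object] + [Optimizer object]
  take object:  [object] + [object]
MRO: Checker Label Binder Printer Node Canvas Transformer Optimizer object
super() in Canvas.greet on a Checker instance goes to the class after Canvas in Checker's MRO: Transformer.

Transformer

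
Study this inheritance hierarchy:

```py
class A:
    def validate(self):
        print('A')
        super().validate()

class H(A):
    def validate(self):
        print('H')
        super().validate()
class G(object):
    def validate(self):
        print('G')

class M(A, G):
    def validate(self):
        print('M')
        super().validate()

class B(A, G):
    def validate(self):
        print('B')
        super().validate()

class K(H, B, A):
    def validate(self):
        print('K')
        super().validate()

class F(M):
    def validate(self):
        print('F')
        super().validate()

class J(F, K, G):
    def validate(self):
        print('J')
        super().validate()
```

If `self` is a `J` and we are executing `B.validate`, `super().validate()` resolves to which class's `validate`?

L[J] = J + merge(L[F], L[K], L[G], [F K G])
  take F:  [F M A G object] + [K H B A G object] + [G object] + [F K G]
  take M:  [M A G object] + [K H B A G object] + [G object] + [K G]
  take K:  [A G object] + [K H B A G object] + [G object] + [K G]
  take H:  [A G object] + [H B A G object] + [G object] + [G]
  take B:  [A G object] + [B A G object] + [G object] + [G]
  take A:  [A G object] + [A G object] + [G object] + [G]
  take G:  [G object] + [G object] + [G object] + [G]
  take object:  [object] + [object] + [object]
MRO: J F M K H B A G object
super() in B.validate on a J instance goes to the class after B in J's MRO: A.

A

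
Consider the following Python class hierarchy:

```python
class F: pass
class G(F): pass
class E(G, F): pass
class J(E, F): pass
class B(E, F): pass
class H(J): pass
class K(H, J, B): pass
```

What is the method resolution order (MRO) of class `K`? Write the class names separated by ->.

K -> H -> J -> B -> E -> G -> F -> object

L[K] = K + merge(L[H], L[J], L[B], [H J B])
  take H:  [H J E G F object] + [J E G F object] + [B E G F object] + [H J B]
  take J:  [J E G F object] + [J E G F object] + [B E G F object] + [J B]
  take B:  [E G F object] + [E G F object] + [B E G F object] + [B]
  take E:  [E G F object] + [E G F object] + [E G F object]
  take G:  [G F object] + [G F object] + [G F object]
  take F:  [F object] + [F object] + [F object]
  take object:  [object] + [object] + [object]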